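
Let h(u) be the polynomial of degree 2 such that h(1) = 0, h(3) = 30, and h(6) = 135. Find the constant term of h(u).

Write h(u) = au^2 + bu + c. Substituting each data point gives a linear system:
  a + b + c = 0
  9a + 3b + c = 30
  36a + 6b + c = 135
Solving the system yields a = 4, b = -1, c = -3.
So h(u) = 4u^2 - u - 3.
The constant term is -3.

-3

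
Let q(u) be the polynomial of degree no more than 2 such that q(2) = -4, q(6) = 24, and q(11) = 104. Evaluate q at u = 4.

6

Using the Lagrange interpolation formula with nodes 2, 6, 11:
  L_0(u) = (u - 6)(u - 11) / 36
  L_1(u) = (u - 2)(u - 11) / -20
  L_2(u) = (u - 2)(u - 6) / 45
Then q(u) = -4·L_0(u) + 24·L_1(u) + 104·L_2(u).
Expanding and collecting terms gives q(u) = u^2 - u - 6.
Evaluating at u = 4: q(4) = 6.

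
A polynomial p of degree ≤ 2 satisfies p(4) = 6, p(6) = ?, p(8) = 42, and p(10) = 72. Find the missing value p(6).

The 3 known points determine the degree-2 polynomial uniquely.
Write p(s) = as^2 + bs + c. Substituting each data point gives a linear system:
  16a + 4b + c = 6
  64a + 8b + c = 42
  100a + 10b + c = 72
Solving the system yields a = 1, b = -3, c = 2.
So p(s) = s^2 - 3s + 2.
Then p(6) = 20.

20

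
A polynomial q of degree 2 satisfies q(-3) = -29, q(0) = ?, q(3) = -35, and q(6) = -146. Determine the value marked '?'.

The 3 known points determine the degree-2 polynomial uniquely.
Write q(x) = ax^2 + bx + c. Substituting each data point gives a linear system:
  9a - 3b + c = -29
  9a + 3b + c = -35
  36a + 6b + c = -146
Solving the system yields a = -4, b = -1, c = 4.
So q(x) = -4x^2 - x + 4.
Then q(0) = 4.

4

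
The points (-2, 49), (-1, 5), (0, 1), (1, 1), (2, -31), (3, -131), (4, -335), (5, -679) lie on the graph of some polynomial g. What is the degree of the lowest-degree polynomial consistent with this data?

Forward differences of the values at n = -2, -1, 0, 1, 2, 3, 4, 5:
  g  : 49  5  1  1  -31  -131  -335  -679
  Δ  : -44  -4  0  -32  -100  -204  -344
  Δ^2: 40  4  -32  -68  -104  -140
  Δ^3: -36  -36  -36  -36  -36
  Δ^4: 0  0  0  0
  Δ^5: 0  0  0
  Δ^6: 0  0
  Δ^7: 0
The third differences are constant (-36) and nonzero, while all higher differences vanish, so the minimal degree is 3.

3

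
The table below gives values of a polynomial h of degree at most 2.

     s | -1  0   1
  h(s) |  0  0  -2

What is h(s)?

Write h(s) = as^2 + bs + c. Substituting each data point gives a linear system:
  a - b + c = 0
  c = 0
  a + b + c = -2
Solving the system yields a = -1, b = -1, c = 0.
So h(s) = -s² - s.
Check: h(0) = 0. ✓

h(s) = -s^2 - s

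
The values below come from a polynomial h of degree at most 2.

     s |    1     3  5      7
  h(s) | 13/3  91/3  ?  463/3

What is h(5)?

The 3 known points determine the degree-2 polynomial uniquely.
Write h(s) = as^2 + bs + c. Substituting each data point gives a linear system:
  a + b + c = 13/3
  9a + 3b + c = 91/3
  49a + 7b + c = 463/3
Solving the system yields a = 3, b = 1, c = 1/3.
So h(s) = 3s² + s + 1/3.
Then h(5) = 241/3.

241/3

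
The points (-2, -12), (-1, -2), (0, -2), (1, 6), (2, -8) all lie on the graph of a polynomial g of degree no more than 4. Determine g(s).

Write g(s) = as^4 + bs^3 + cs^2 + ds + e. Substituting each data point gives a linear system:
  16a - 8b + 4c - 2d + e = -12
  a - b + c - d + e = -2
  e = -2
  a + b + c + d + e = 6
  16a + 8b + 4c + 2d + e = -8
Solving the system yields a = -2, b = -1, c = 6, d = 5, e = -2.
So g(s) = -2s^4 - s^3 + 6s^2 + 5s - 2.
Check: g(1) = 6. ✓

g(s) = -2s^4 - s^3 + 6s^2 + 5s - 2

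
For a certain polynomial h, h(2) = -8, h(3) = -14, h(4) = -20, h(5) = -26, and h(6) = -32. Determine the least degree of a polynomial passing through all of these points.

1

Forward differences of the values at t = 2, 3, 4, 5, 6:
  h  : -8  -14  -20  -26  -32
  Δ  : -6  -6  -6  -6
  Δ^2: 0  0  0
  Δ^3: 0  0
  Δ^4: 0
The first differences are constant (-6) and nonzero, while all higher differences vanish, so the minimal degree is 1.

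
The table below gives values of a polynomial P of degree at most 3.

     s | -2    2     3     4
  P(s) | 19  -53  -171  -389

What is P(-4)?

Using the Lagrange interpolation formula with nodes -2, 2, 3, 4:
  L_0(s) = (s - 2)(s - 3)(s - 4) / -120
  L_1(s) = (s + 2)(s - 3)(s - 4) / 8
  L_2(s) = (s + 2)(s - 2)(s - 4) / -5
  L_3(s) = (s + 2)(s - 2)(s - 3) / 12
Then P(s) = 19·L_0(s) - 53·L_1(s) - 171·L_2(s) - 389·L_3(s).
Expanding and collecting terms gives P(s) = -5s^3 - 5s^2 + 2s + 3.
Evaluating at s = -4: P(-4) = 235.

235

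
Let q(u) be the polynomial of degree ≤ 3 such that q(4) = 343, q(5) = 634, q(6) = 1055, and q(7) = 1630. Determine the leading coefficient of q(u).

Write q(u) = au^3 + bu^2 + cu + d. Substituting each data point gives a linear system:
  64a + 16b + 4c + d = 343
  125a + 25b + 5c + d = 634
  216a + 36b + 6c + d = 1055
  343a + 49b + 7c + d = 1630
Solving the system yields a = 4, b = 5, c = 2, d = -1.
So q(u) = 4u^3 + 5u^2 + 2u - 1.
The leading coefficient is 4.

4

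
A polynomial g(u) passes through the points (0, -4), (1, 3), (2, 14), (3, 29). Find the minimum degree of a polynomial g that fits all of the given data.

Forward differences of the values at u = 0, 1, 2, 3:
  g  : -4  3  14  29
  Δ  : 7  11  15
  Δ^2: 4  4
  Δ^3: 0
The second differences are constant (4) and nonzero, while all higher differences vanish, so the minimal degree is 2.

2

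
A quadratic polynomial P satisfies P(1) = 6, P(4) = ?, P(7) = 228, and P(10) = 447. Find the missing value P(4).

81

The 3 known points determine the degree-2 polynomial uniquely.
Write P(t) = at^2 + bt + c. Substituting each data point gives a linear system:
  a + b + c = 6
  49a + 7b + c = 228
  100a + 10b + c = 447
Solving the system yields a = 4, b = 5, c = -3.
So P(t) = 4t^2 + 5t - 3.
Then P(4) = 81.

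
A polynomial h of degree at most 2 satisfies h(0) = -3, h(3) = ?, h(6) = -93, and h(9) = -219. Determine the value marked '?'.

-21

The 3 known points determine the degree-2 polynomial uniquely.
Write h(s) = as^2 + bs + c. Substituting each data point gives a linear system:
  c = -3
  36a + 6b + c = -93
  81a + 9b + c = -219
Solving the system yields a = -3, b = 3, c = -3.
So h(s) = -3s² + 3s - 3.
Then h(3) = -21.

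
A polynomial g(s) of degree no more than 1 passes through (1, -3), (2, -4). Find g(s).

Write g(s) = as + b. Substituting each data point gives a linear system:
  a + b = -3
  2a + b = -4
Solving the system yields a = -1, b = -2.
So g(s) = -s - 2.
Check: g(1) = -3. ✓

g(s) = -s - 2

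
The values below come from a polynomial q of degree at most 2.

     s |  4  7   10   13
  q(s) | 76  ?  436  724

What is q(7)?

220

The 3 known points determine the degree-2 polynomial uniquely.
Write q(s) = as^2 + bs + c. Substituting each data point gives a linear system:
  16a + 4b + c = 76
  100a + 10b + c = 436
  169a + 13b + c = 724
Solving the system yields a = 4, b = 4, c = -4.
So q(s) = 4s² + 4s - 4.
Then q(7) = 220.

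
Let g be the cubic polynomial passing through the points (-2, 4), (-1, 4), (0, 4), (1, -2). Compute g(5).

-206

Write g(u) = au^3 + bu^2 + cu + d. Substituting each data point gives a linear system:
  -8a + 4b - 2c + d = 4
  -a + b - c + d = 4
  d = 4
  a + b + c + d = -2
Solving the system yields a = -1, b = -3, c = -2, d = 4.
So g(u) = -u³ - 3u² - 2u + 4.
Then g(5) = -206.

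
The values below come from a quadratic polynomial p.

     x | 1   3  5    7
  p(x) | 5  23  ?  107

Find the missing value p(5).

57

The 3 known points determine the degree-2 polynomial uniquely.
Write p(x) = ax^2 + bx + c. Substituting each data point gives a linear system:
  a + b + c = 5
  9a + 3b + c = 23
  49a + 7b + c = 107
Solving the system yields a = 2, b = 1, c = 2.
So p(x) = 2x^2 + x + 2.
Then p(5) = 57.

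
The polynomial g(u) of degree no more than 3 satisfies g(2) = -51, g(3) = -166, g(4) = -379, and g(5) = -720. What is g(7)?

Using the Lagrange interpolation formula with nodes 2, 3, 4, 5:
  L_0(u) = (u - 3)(u - 4)(u - 5) / -6
  L_1(u) = (u - 2)(u - 4)(u - 5) / 2
  L_2(u) = (u - 2)(u - 3)(u - 5) / -2
  L_3(u) = (u - 2)(u - 3)(u - 4) / 6
Then g(u) = -51·L_0(u) - 166·L_1(u) - 379·L_2(u) - 720·L_3(u).
Expanding and collecting terms gives g(u) = -5u³ - 4u² + 5.
Evaluating at u = 7: g(7) = -1906.

-1906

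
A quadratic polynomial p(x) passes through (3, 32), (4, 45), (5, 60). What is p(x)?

Using the Lagrange interpolation formula with nodes 3, 4, 5:
  L_0(x) = (x - 4)(x - 5) / 2
  L_1(x) = (x - 3)(x - 5) / -1
  L_2(x) = (x - 3)(x - 4) / 2
Then p(x) = 32·L_0(x) + 45·L_1(x) + 60·L_2(x).
Expanding and collecting terms gives p(x) = x^2 + 6x + 5.
Check: p(5) = 60. ✓

p(x) = x^2 + 6x + 5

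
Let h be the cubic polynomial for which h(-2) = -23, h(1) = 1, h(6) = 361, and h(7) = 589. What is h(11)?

2421

Using the Lagrange interpolation formula with nodes -2, 1, 6, 7:
  L_0(s) = (s - 1)(s - 6)(s - 7) / -216
  L_1(s) = (s + 2)(s - 6)(s - 7) / 90
  L_2(s) = (s + 2)(s - 1)(s - 7) / -40
  L_3(s) = (s + 2)(s - 1)(s - 6) / 54
Then h(s) = -23·L_0(s) + 1·L_1(s) + 361·L_2(s) + 589·L_3(s).
Expanding and collecting terms gives h(s) = 2s^3 - 2s^2 + 1.
Evaluating at s = 11: h(11) = 2421.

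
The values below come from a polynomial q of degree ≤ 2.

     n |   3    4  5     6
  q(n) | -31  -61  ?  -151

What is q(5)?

-101

On equispaced nodes a degree-2 polynomial has vanishing third forward difference, so
  - q(3) + 3·q(4) - 3·q(5) + q(6) = 0.
Substituting the known values and solving for q(5):
  -3·q(5) = 303
  q(5) = -101.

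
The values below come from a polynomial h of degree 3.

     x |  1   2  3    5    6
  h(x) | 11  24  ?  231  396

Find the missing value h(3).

The 4 known points determine the degree-3 polynomial uniquely.
Write h(x) = ax^3 + bx^2 + cx + d. Substituting each data point gives a linear system:
  a + b + c + d = 11
  8a + 4b + 2c + d = 24
  125a + 25b + 5c + d = 231
  216a + 36b + 6c + d = 396
Solving the system yields a = 2, b = -2, c = 5, d = 6.
So h(x) = 2x^3 - 2x^2 + 5x + 6.
Then h(3) = 57.

57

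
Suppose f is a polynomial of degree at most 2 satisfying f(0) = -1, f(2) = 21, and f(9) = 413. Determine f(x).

Using the Lagrange interpolation formula with nodes 0, 2, 9:
  L_0(x) = (x - 2)(x - 9) / 18
  L_1(x) = x(x - 9) / -14
  L_2(x) = x(x - 2) / 63
Then f(x) = -1·L_0(x) + 21·L_1(x) + 413·L_2(x).
Expanding and collecting terms gives f(x) = 5x^2 + x - 1.
Check: f(0) = -1. ✓

f(x) = 5x^2 + x - 1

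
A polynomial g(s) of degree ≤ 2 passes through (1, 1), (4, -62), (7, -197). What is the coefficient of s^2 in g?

Write g(s) = as^2 + bs + c. Substituting each data point gives a linear system:
  a + b + c = 1
  16a + 4b + c = -62
  49a + 7b + c = -197
Solving the system yields a = -4, b = -1, c = 6.
So g(s) = -4s^2 - s + 6.
The leading coefficient is -4.

-4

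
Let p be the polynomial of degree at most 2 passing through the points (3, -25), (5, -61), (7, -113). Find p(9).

-181

Write p(x) = ax^2 + bx + c. Substituting each data point gives a linear system:
  9a + 3b + c = -25
  25a + 5b + c = -61
  49a + 7b + c = -113
Solving the system yields a = -2, b = -2, c = -1.
So p(x) = -2x^2 - 2x - 1.
Then p(9) = -181.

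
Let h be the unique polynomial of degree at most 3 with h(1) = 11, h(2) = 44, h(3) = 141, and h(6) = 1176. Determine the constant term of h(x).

6

Write h(x) = ax^3 + bx^2 + cx + d. Substituting each data point gives a linear system:
  a + b + c + d = 11
  8a + 4b + 2c + d = 44
  27a + 9b + 3c + d = 141
  216a + 36b + 6c + d = 1176
Solving the system yields a = 6, b = -4, c = 3, d = 6.
So h(x) = 6x^3 - 4x^2 + 3x + 6.
The constant term is 6.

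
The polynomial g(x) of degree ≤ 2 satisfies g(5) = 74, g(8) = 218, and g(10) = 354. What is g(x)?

Write g(x) = ax^2 + bx + c. Substituting each data point gives a linear system:
  25a + 5b + c = 74
  64a + 8b + c = 218
  100a + 10b + c = 354
Solving the system yields a = 4, b = -4, c = -6.
So g(x) = 4x² - 4x - 6.
Check: g(10) = 354. ✓

g(x) = 4x^2 - 4x - 6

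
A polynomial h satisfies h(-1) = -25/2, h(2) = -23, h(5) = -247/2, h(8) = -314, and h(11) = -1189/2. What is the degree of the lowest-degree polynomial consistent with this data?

Forward differences of the values at x = -1, 2, 5, 8, 11:
  h  : -25/2  -23  -247/2  -314  -1189/2
  Δ  : -21/2  -201/2  -381/2  -561/2
  Δ^2: -90  -90  -90
  Δ^3: 0  0
  Δ^4: 0
The second differences are constant (-90) and nonzero, while all higher differences vanish, so the minimal degree is 2.

2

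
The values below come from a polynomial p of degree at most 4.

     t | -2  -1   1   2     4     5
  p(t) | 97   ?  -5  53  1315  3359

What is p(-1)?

The 5 known points determine the degree-4 polynomial uniquely.
Write p(t) = at^4 + bt^3 + ct^2 + dt + e. Substituting each data point gives a linear system:
  16a - 8b + 4c - 2d + e = 97
  a + b + c + d + e = -5
  16a + 8b + 4c + 2d + e = 53
  256a + 64b + 16c + 4d + e = 1315
  625a + 125b + 25c + 5d + e = 3359
Solving the system yields a = 6, b = -2, c = -5, d = -3, e = -1.
So p(t) = 6t⁴ - 2t³ - 5t² - 3t - 1.
Then p(-1) = 5.

5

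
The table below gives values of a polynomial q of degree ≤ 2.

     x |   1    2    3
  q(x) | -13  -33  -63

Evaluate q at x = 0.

Using the Lagrange interpolation formula with nodes 1, 2, 3:
  L_0(x) = (x - 2)(x - 3) / 2
  L_1(x) = (x - 1)(x - 3) / -1
  L_2(x) = (x - 1)(x - 2) / 2
Then q(x) = -13·L_0(x) - 33·L_1(x) - 63·L_2(x).
Expanding and collecting terms gives q(x) = -5x^2 - 5x - 3.
Evaluating at x = 0: q(0) = -3.

-3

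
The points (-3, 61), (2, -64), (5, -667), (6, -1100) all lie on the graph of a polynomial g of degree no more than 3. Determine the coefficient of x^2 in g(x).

-6

Write g(x) = ax^3 + bx^2 + cx + d. Substituting each data point gives a linear system:
  -27a + 9b - 3c + d = 61
  8a + 4b + 2c + d = -64
  125a + 25b + 5c + d = -667
  216a + 36b + 6c + d = -1100
Solving the system yields a = -4, b = -6, c = -3, d = -2.
So g(x) = -4x^3 - 6x^2 - 3x - 2.
The coefficient of x^2 is -6.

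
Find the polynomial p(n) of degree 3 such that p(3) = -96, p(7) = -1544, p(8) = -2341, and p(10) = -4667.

p(n) = -5n^3 + 3n^2 + 3n + 3

Using the Lagrange interpolation formula with nodes 3, 7, 8, 10:
  L_0(n) = (n - 7)(n - 8)(n - 10) / -140
  L_1(n) = (n - 3)(n - 8)(n - 10) / 12
  L_2(n) = (n - 3)(n - 7)(n - 10) / -10
  L_3(n) = (n - 3)(n - 7)(n - 8) / 42
Then p(n) = -96·L_0(n) - 1544·L_1(n) - 2341·L_2(n) - 4667·L_3(n).
Expanding and collecting terms gives p(n) = -5n^3 + 3n^2 + 3n + 3.
Check: p(7) = -1544. ✓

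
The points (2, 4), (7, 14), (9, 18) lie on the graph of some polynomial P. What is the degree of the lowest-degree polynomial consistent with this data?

Divided differences on the nodes 2, 7, 9:
  order 0: 4  14  18
  order 1: 2  2
  order 2: 0
The order-1 divided differences are all 2 (nonzero) and every higher order vanishes, so the data lies on a polynomial of degree exactly 1.

1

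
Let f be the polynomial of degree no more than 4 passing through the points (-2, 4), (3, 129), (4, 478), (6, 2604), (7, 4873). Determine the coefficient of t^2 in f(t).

-5

Write f(t) = at^4 + bt^3 + ct^2 + dt + e. Substituting each data point gives a linear system:
  16a - 8b + 4c - 2d + e = 4
  81a + 27b + 9c + 3d + e = 129
  256a + 64b + 16c + 4d + e = 478
  1296a + 216b + 36c + 6d + e = 2604
  2401a + 343b + 49c + 7d + e = 4873
Solving the system yields a = 2, b = 1, c = -5, d = -3, e = -6.
So f(t) = 2t^4 + t^3 - 5t^2 - 3t - 6.
The coefficient of t^2 is -5.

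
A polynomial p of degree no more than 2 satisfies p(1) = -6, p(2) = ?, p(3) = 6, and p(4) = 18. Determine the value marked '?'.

-2

The 3 known points determine the degree-2 polynomial uniquely.
Write p(s) = as^2 + bs + c. Substituting each data point gives a linear system:
  a + b + c = -6
  9a + 3b + c = 6
  16a + 4b + c = 18
Solving the system yields a = 2, b = -2, c = -6.
So p(s) = 2s^2 - 2s - 6.
Then p(2) = -2.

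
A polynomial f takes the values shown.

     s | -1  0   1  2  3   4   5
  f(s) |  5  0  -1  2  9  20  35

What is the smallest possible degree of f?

2

Forward differences of the values at s = -1, 0, 1, 2, 3, 4, 5:
  f  : 5  0  -1  2  9  20  35
  Δ  : -5  -1  3  7  11  15
  Δ^2: 4  4  4  4  4
  Δ^3: 0  0  0  0
  Δ^4: 0  0  0
  Δ^5: 0  0
  Δ^6: 0
The second differences are constant (4) and nonzero, while all higher differences vanish, so the minimal degree is 2.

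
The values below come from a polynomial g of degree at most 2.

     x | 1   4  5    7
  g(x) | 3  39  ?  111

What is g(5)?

The 3 known points determine the degree-2 polynomial uniquely.
Write g(x) = ax^2 + bx + c. Substituting each data point gives a linear system:
  a + b + c = 3
  16a + 4b + c = 39
  49a + 7b + c = 111
Solving the system yields a = 2, b = 2, c = -1.
So g(x) = 2x^2 + 2x - 1.
Then g(5) = 59.

59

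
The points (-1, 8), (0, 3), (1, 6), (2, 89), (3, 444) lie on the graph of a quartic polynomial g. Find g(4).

Using the Lagrange interpolation formula with nodes -1, 0, 1, 2, 3:
  L_0(s) = s(s - 1)(s - 2)(s - 3) / 24
  L_1(s) = (s + 1)(s - 1)(s - 2)(s - 3) / -6
  L_2(s) = (s + 1)s(s - 2)(s - 3) / 4
  L_3(s) = (s + 1)s(s - 1)(s - 3) / -6
  L_4(s) = (s + 1)s(s - 1)(s - 2) / 24
Then g(s) = 8·L_0(s) + 3·L_1(s) + 6·L_2(s) + 89·L_3(s) + 444·L_4(s).
Expanding and collecting terms gives g(s) = 5s^4 + 2s^3 - s^2 - 3s + 3.
Evaluating at s = 4: g(4) = 1383.

1383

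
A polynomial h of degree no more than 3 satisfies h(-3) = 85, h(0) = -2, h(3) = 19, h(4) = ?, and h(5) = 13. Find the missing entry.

The 4 known points determine the degree-3 polynomial uniquely.
Write h(s) = as^3 + bs^2 + cs + d. Substituting each data point gives a linear system:
  -27a + 9b - 3c + d = 85
  d = -2
  27a + 9b + 3c + d = 19
  125a + 25b + 5c + d = 13
Solving the system yields a = -1, b = 6, c = -2, d = -2.
So h(s) = -s^3 + 6s^2 - 2s - 2.
Then h(4) = 22.

22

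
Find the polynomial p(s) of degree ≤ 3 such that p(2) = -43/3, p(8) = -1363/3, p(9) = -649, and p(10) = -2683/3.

p(s) = -s^3 + (5/3)s^2 - 6s - 1

Write p(s) = as^3 + bs^2 + cs + d. Substituting each data point gives a linear system:
  8a + 4b + 2c + d = -43/3
  512a + 64b + 8c + d = -1363/3
  729a + 81b + 9c + d = -649
  1000a + 100b + 10c + d = -2683/3
Solving the system yields a = -1, b = 5/3, c = -6, d = -1.
So p(s) = -s³ + (5/3)s² - 6s - 1.
Check: p(8) = -1363/3. ✓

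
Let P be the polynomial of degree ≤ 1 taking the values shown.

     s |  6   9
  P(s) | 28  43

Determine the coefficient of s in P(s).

5

Write P(s) = as + b. Substituting each data point gives a linear system:
  6a + b = 28
  9a + b = 43
Solving the system yields a = 5, b = -2.
So P(s) = 5s - 2.
The leading coefficient is 5.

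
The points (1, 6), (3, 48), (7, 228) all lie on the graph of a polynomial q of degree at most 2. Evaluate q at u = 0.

-3

Write q(u) = au^2 + bu + c. Substituting each data point gives a linear system:
  a + b + c = 6
  9a + 3b + c = 48
  49a + 7b + c = 228
Solving the system yields a = 4, b = 5, c = -3.
So q(u) = 4u² + 5u - 3.
Then q(0) = -3.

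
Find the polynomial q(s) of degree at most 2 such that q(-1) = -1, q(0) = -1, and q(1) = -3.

Using the Lagrange interpolation formula with nodes -1, 0, 1:
  L_0(s) = s(s - 1) / 2
  L_1(s) = (s + 1)(s - 1) / -1
  L_2(s) = (s + 1)s / 2
Then q(s) = -1·L_0(s) - 1·L_1(s) - 3·L_2(s).
Expanding and collecting terms gives q(s) = -s^2 - s - 1.
Check: q(0) = -1. ✓

q(s) = -s^2 - s - 1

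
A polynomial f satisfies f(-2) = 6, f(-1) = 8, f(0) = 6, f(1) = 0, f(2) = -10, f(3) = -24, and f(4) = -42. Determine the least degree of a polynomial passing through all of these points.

2

Forward differences of the values at n = -2, -1, 0, 1, 2, 3, 4:
  f  : 6  8  6  0  -10  -24  -42
  Δ  : 2  -2  -6  -10  -14  -18
  Δ^2: -4  -4  -4  -4  -4
  Δ^3: 0  0  0  0
  Δ^4: 0  0  0
  Δ^5: 0  0
  Δ^6: 0
The second differences are constant (-4) and nonzero, while all higher differences vanish, so the minimal degree is 2.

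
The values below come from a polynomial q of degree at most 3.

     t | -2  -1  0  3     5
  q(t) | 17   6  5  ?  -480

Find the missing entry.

The 4 known points determine the degree-3 polynomial uniquely.
Write q(t) = at^3 + bt^2 + ct + d. Substituting each data point gives a linear system:
  -8a + 4b - 2c + d = 17
  -a + b - c + d = 6
  d = 5
  125a + 25b + 5c + d = -480
Solving the system yields a = -3, b = -4, c = -2, d = 5.
So q(t) = -3t³ - 4t² - 2t + 5.
Then q(3) = -118.

-118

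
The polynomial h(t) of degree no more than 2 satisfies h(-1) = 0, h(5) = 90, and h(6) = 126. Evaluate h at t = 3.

36

Write h(t) = at^2 + bt + c. Substituting each data point gives a linear system:
  a - b + c = 0
  25a + 5b + c = 90
  36a + 6b + c = 126
Solving the system yields a = 3, b = 3, c = 0.
So h(t) = 3t² + 3t.
Then h(3) = 36.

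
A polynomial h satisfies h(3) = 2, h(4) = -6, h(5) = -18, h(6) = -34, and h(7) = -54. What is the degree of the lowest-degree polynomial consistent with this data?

2

Forward differences of the values at u = 3, 4, 5, 6, 7:
  h  : 2  -6  -18  -34  -54
  Δ  : -8  -12  -16  -20
  Δ^2: -4  -4  -4
  Δ^3: 0  0
  Δ^4: 0
The second differences are constant (-4) and nonzero, while all higher differences vanish, so the minimal degree is 2.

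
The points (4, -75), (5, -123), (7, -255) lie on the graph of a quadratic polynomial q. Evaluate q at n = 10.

-543

Write q(n) = an^2 + bn + c. Substituting each data point gives a linear system:
  16a + 4b + c = -75
  25a + 5b + c = -123
  49a + 7b + c = -255
Solving the system yields a = -6, b = 6, c = -3.
So q(n) = -6n^2 + 6n - 3.
Then q(10) = -543.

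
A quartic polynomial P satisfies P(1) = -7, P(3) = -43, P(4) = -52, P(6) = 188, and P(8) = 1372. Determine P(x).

P(x) = x^4 - 6x^3 + 6x^2 - 4x - 4

Using the Lagrange interpolation formula with nodes 1, 3, 4, 6, 8:
  L_0(x) = (x - 3)(x - 4)(x - 6)(x - 8) / 210
  L_1(x) = (x - 1)(x - 4)(x - 6)(x - 8) / -30
  L_2(x) = (x - 1)(x - 3)(x - 6)(x - 8) / 24
  L_3(x) = (x - 1)(x - 3)(x - 4)(x - 8) / -60
  L_4(x) = (x - 1)(x - 3)(x - 4)(x - 6) / 280
Then P(x) = -7·L_0(x) - 43·L_1(x) - 52·L_2(x) + 188·L_3(x) + 1372·L_4(x).
Expanding and collecting terms gives P(x) = x^4 - 6x^3 + 6x^2 - 4x - 4.
Check: P(3) = -43. ✓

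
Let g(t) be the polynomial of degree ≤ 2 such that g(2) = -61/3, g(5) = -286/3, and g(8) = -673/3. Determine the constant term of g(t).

Write g(t) = at^2 + bt + c. Substituting each data point gives a linear system:
  4a + 2b + c = -61/3
  25a + 5b + c = -286/3
  64a + 8b + c = -673/3
Solving the system yields a = -3, b = -4, c = -1/3.
So g(t) = -3t^2 - 4t - 1/3.
The constant term is -1/3.

-1/3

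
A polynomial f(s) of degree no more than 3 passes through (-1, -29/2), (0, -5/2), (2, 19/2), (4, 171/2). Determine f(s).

Using the Lagrange interpolation formula with nodes -1, 0, 2, 4:
  L_0(s) = s(s - 2)(s - 4) / -15
  L_1(s) = (s + 1)(s - 2)(s - 4) / 8
  L_2(s) = (s + 1)s(s - 4) / -12
  L_3(s) = (s + 1)s(s - 2) / 40
Then f(s) = -29/2·L_0(s) - 5/2·L_1(s) + 19/2·L_2(s) + 171/2·L_3(s).
Expanding and collecting terms gives f(s) = 2s^3 - 4s^2 + 6s - 5/2.
Check: f(2) = 19/2. ✓

f(s) = 2s^3 - 4s^2 + 6s - 5/2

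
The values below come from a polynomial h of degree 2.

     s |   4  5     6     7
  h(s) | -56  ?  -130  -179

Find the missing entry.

On equispaced nodes a degree-2 polynomial has vanishing third forward difference, so
  - h(4) + 3·h(5) - 3·h(6) + h(7) = 0.
Substituting the known values and solving for h(5):
  3·h(5) = -267
  h(5) = -89.

-89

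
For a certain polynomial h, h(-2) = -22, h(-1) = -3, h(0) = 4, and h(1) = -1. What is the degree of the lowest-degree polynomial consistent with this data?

Forward differences of the values at u = -2, -1, 0, 1:
  h  : -22  -3  4  -1
  Δ  : 19  7  -5
  Δ^2: -12  -12
  Δ^3: 0
The second differences are constant (-12) and nonzero, while all higher differences vanish, so the minimal degree is 2.

2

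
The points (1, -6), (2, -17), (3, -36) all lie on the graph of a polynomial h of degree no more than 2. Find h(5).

Using the Lagrange interpolation formula with nodes 1, 2, 3:
  L_0(t) = (t - 2)(t - 3) / 2
  L_1(t) = (t - 1)(t - 3) / -1
  L_2(t) = (t - 1)(t - 2) / 2
Then h(t) = -6·L_0(t) - 17·L_1(t) - 36·L_2(t).
Expanding and collecting terms gives h(t) = -4t^2 + t - 3.
Evaluating at t = 5: h(5) = -98.

-98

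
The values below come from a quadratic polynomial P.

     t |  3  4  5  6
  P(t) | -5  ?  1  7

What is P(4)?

-3

The 3 known points determine the degree-2 polynomial uniquely.
Write P(t) = at^2 + bt + c. Substituting each data point gives a linear system:
  9a + 3b + c = -5
  25a + 5b + c = 1
  36a + 6b + c = 7
Solving the system yields a = 1, b = -5, c = 1.
So P(t) = t^2 - 5t + 1.
Then P(4) = -3.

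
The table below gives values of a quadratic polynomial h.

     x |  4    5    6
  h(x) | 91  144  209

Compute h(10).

Using the Lagrange interpolation formula with nodes 4, 5, 6:
  L_0(x) = (x - 5)(x - 6) / 2
  L_1(x) = (x - 4)(x - 6) / -1
  L_2(x) = (x - 4)(x - 5) / 2
Then h(x) = 91·L_0(x) + 144·L_1(x) + 209·L_2(x).
Expanding and collecting terms gives h(x) = 6x^2 - x - 1.
Evaluating at x = 10: h(10) = 589.

589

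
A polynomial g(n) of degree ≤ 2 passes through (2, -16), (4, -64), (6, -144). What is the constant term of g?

Write g(n) = an^2 + bn + c. Substituting each data point gives a linear system:
  4a + 2b + c = -16
  16a + 4b + c = -64
  36a + 6b + c = -144
Solving the system yields a = -4, b = 0, c = 0.
So g(n) = -4n².
The constant term is 0.

0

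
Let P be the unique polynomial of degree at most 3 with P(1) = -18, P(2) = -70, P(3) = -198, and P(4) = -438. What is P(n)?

Using the Lagrange interpolation formula with nodes 1, 2, 3, 4:
  L_0(n) = (n - 2)(n - 3)(n - 4) / -6
  L_1(n) = (n - 1)(n - 3)(n - 4) / 2
  L_2(n) = (n - 1)(n - 2)(n - 4) / -2
  L_3(n) = (n - 1)(n - 2)(n - 3) / 6
Then P(n) = -18·L_0(n) - 70·L_1(n) - 198·L_2(n) - 438·L_3(n).
Expanding and collecting terms gives P(n) = -6n^3 - 2n^2 - 4n - 6.
Check: P(1) = -18. ✓

P(n) = -6n^3 - 2n^2 - 4n - 6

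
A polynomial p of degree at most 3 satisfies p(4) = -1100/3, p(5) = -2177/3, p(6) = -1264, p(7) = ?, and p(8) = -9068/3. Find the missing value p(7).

On equispaced nodes a degree-3 polynomial has vanishing fourth forward difference, so
  p(4) - 4·p(5) + 6·p(6) - 4·p(7) + p(8) = 0.
Substituting the known values and solving for p(7):
  -4·p(7) = 24212/3
  p(7) = -6053/3.

-6053/3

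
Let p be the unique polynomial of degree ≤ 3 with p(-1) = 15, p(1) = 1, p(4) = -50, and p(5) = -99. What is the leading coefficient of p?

-1

Write p(u) = au^3 + bu^2 + cu + d. Substituting each data point gives a linear system:
  -a + b - c + d = 15
  a + b + c + d = 1
  64a + 16b + 4c + d = -50
  125a + 25b + 5c + d = -99
Solving the system yields a = -1, b = 2, c = -6, d = 6.
So p(u) = -u^3 + 2u^2 - 6u + 6.
The leading coefficient is -1.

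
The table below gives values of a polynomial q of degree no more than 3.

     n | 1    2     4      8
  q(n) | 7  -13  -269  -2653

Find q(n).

Write q(n) = an^3 + bn^2 + cn + d. Substituting each data point gives a linear system:
  a + b + c + d = 7
  8a + 4b + 2c + d = -13
  64a + 16b + 4c + d = -269
  512a + 64b + 8c + d = -2653
Solving the system yields a = -6, b = 6, c = 4, d = 3.
So q(n) = -6n^3 + 6n^2 + 4n + 3.
Check: q(4) = -269. ✓

q(n) = -6n^3 + 6n^2 + 4n + 3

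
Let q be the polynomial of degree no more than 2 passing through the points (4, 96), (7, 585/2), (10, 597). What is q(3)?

Write q(s) = as^2 + bs + c. Substituting each data point gives a linear system:
  16a + 4b + c = 96
  49a + 7b + c = 585/2
  100a + 10b + c = 597
Solving the system yields a = 6, b = -1/2, c = 2.
So q(s) = 6s^2 - (1/2)s + 2.
Then q(3) = 109/2.

109/2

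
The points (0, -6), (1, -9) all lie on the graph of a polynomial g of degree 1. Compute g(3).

-15

Using the Lagrange interpolation formula with nodes 0, 1:
  L_0(n) = (n - 1) / -1
  L_1(n) = n / 1
Then g(n) = -6·L_0(n) - 9·L_1(n).
Expanding and collecting terms gives g(n) = -3n - 6.
Evaluating at n = 3: g(3) = -15.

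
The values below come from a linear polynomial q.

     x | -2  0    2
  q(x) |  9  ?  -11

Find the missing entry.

The 2 known points determine the degree-1 polynomial uniquely.
Write q(x) = ax + b. Substituting each data point gives a linear system:
  -2a + b = 9
  2a + b = -11
Solving the system yields a = -5, b = -1.
So q(x) = -5x - 1.
Then q(0) = -1.

-1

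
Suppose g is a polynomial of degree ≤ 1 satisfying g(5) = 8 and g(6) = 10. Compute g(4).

Using the Lagrange interpolation formula with nodes 5, 6:
  L_0(s) = (s - 6) / -1
  L_1(s) = (s - 5) / 1
Then g(s) = 8·L_0(s) + 10·L_1(s).
Expanding and collecting terms gives g(s) = 2s - 2.
Evaluating at s = 4: g(4) = 6.

6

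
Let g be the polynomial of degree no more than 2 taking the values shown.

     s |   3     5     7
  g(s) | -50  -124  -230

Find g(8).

Write g(s) = as^2 + bs + c. Substituting each data point gives a linear system:
  9a + 3b + c = -50
  25a + 5b + c = -124
  49a + 7b + c = -230
Solving the system yields a = -4, b = -5, c = 1.
So g(s) = -4s^2 - 5s + 1.
Then g(8) = -295.

-295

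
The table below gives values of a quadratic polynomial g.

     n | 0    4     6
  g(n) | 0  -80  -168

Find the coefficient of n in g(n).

Write g(n) = an^2 + bn + c. Substituting each data point gives a linear system:
  c = 0
  16a + 4b + c = -80
  36a + 6b + c = -168
Solving the system yields a = -4, b = -4, c = 0.
So g(n) = -4n² - 4n.
The coefficient of n is -4.

-4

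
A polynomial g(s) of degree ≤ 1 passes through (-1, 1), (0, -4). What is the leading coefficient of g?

-5

Write g(s) = as + b. Substituting each data point gives a linear system:
  -a + b = 1
  b = -4
Solving the system yields a = -5, b = -4.
So g(s) = -5s - 4.
The leading coefficient is -5.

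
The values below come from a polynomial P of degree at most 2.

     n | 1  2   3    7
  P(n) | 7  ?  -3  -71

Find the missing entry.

The 3 known points determine the degree-2 polynomial uniquely.
Write P(n) = an^2 + bn + c. Substituting each data point gives a linear system:
  a + b + c = 7
  9a + 3b + c = -3
  49a + 7b + c = -71
Solving the system yields a = -2, b = 3, c = 6.
So P(n) = -2n² + 3n + 6.
Then P(2) = 4.

4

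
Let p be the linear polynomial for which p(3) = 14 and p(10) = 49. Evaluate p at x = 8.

Using the Lagrange interpolation formula with nodes 3, 10:
  L_0(x) = (x - 10) / -7
  L_1(x) = (x - 3) / 7
Then p(x) = 14·L_0(x) + 49·L_1(x).
Expanding and collecting terms gives p(x) = 5x - 1.
Evaluating at x = 8: p(8) = 39.

39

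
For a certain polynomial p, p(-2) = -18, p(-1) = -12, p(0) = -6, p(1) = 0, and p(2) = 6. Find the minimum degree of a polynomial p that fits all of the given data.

1

Forward differences of the values at u = -2, -1, 0, 1, 2:
  p  : -18  -12  -6  0  6
  Δ  : 6  6  6  6
  Δ^2: 0  0  0
  Δ^3: 0  0
  Δ^4: 0
The first differences are constant (6) and nonzero, while all higher differences vanish, so the minimal degree is 1.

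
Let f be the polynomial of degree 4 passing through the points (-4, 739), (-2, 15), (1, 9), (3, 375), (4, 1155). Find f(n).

f(n) = 4n^4 + 3n^3 - 5n^2 + 4n + 3

Write f(n) = an^4 + bn^3 + cn^2 + dn + e. Substituting each data point gives a linear system:
  256a - 64b + 16c - 4d + e = 739
  16a - 8b + 4c - 2d + e = 15
  a + b + c + d + e = 9
  81a + 27b + 9c + 3d + e = 375
  256a + 64b + 16c + 4d + e = 1155
Solving the system yields a = 4, b = 3, c = -5, d = 4, e = 3.
So f(n) = 4n⁴ + 3n³ - 5n² + 4n + 3.
Check: f(1) = 9. ✓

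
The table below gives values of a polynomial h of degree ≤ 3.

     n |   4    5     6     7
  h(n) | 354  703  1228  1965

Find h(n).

Write h(n) = an^3 + bn^2 + cn + d. Substituting each data point gives a linear system:
  64a + 16b + 4c + d = 354
  125a + 25b + 5c + d = 703
  216a + 36b + 6c + d = 1228
  343a + 49b + 7c + d = 1965
Solving the system yields a = 6, b = -2, c = 1, d = -2.
So h(n) = 6n^3 - 2n^2 + n - 2.
Check: h(6) = 1228. ✓

h(n) = 6n^3 - 2n^2 + n - 2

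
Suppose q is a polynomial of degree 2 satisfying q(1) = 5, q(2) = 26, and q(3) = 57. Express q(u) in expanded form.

q(u) = 5u^2 + 6u - 6

Using the Lagrange interpolation formula with nodes 1, 2, 3:
  L_0(u) = (u - 2)(u - 3) / 2
  L_1(u) = (u - 1)(u - 3) / -1
  L_2(u) = (u - 1)(u - 2) / 2
Then q(u) = 5·L_0(u) + 26·L_1(u) + 57·L_2(u).
Expanding and collecting terms gives q(u) = 5u^2 + 6u - 6.
Check: q(2) = 26. ✓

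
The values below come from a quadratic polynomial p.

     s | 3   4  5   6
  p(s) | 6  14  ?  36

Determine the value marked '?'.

On equispaced nodes a degree-2 polynomial has vanishing third forward difference, so
  - p(3) + 3·p(4) - 3·p(5) + p(6) = 0.
Substituting the known values and solving for p(5):
  -3·p(5) = -72
  p(5) = 24.

24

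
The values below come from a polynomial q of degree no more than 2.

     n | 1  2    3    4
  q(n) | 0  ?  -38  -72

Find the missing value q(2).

On equispaced nodes a degree-2 polynomial has vanishing third forward difference, so
  - q(1) + 3·q(2) - 3·q(3) + q(4) = 0.
Substituting the known values and solving for q(2):
  3·q(2) = -42
  q(2) = -14.

-14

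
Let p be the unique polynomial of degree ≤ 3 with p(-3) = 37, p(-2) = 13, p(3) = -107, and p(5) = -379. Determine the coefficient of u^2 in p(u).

-4

Write p(u) = au^3 + bu^2 + cu + d. Substituting each data point gives a linear system:
  -27a + 9b - 3c + d = 37
  -8a + 4b - 2c + d = 13
  27a + 9b + 3c + d = -107
  125a + 25b + 5c + d = -379
Solving the system yields a = -2, b = -4, c = -6, d = 1.
So p(u) = -2u^3 - 4u^2 - 6u + 1.
The coefficient of u^2 is -4.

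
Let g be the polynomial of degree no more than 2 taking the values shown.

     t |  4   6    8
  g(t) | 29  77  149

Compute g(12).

365

Using the Lagrange interpolation formula with nodes 4, 6, 8:
  L_0(t) = (t - 6)(t - 8) / 8
  L_1(t) = (t - 4)(t - 8) / -4
  L_2(t) = (t - 4)(t - 6) / 8
Then g(t) = 29·L_0(t) + 77·L_1(t) + 149·L_2(t).
Expanding and collecting terms gives g(t) = 3t^2 - 6t + 5.
Evaluating at t = 12: g(12) = 365.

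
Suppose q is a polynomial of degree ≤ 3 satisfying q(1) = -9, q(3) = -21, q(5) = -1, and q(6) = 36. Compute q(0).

Write q(n) = an^3 + bn^2 + cn + d. Substituting each data point gives a linear system:
  a + b + c + d = -9
  27a + 9b + 3c + d = -21
  125a + 25b + 5c + d = -1
  216a + 36b + 6c + d = 36
Solving the system yields a = 1, b = -5, c = 1, d = -6.
So q(n) = n^3 - 5n^2 + n - 6.
Then q(0) = -6.

-6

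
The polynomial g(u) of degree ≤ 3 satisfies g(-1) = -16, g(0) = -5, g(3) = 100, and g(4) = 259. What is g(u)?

Write g(u) = au^3 + bu^2 + cu + d. Substituting each data point gives a linear system:
  -a + b - c + d = -16
  d = -5
  27a + 9b + 3c + d = 100
  64a + 16b + 4c + d = 259
Solving the system yields a = 5, b = -4, c = 2, d = -5.
So g(u) = 5u³ - 4u² + 2u - 5.
Check: g(0) = -5. ✓

g(u) = 5u^3 - 4u^2 + 2u - 5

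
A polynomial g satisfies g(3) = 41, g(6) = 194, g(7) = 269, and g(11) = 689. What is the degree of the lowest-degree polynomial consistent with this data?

2

Divided differences on the nodes 3, 6, 7, 11:
  order 0: 41  194  269  689
  order 1: 51  75  105
  order 2: 6  6
  order 3: 0
The order-2 divided differences are all 6 (nonzero) and every higher order vanishes, so the data lies on a polynomial of degree exactly 2.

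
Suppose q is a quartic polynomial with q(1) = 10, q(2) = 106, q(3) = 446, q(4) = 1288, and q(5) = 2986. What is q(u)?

Using the Lagrange interpolation formula with nodes 1, 2, 3, 4, 5:
  L_0(u) = (u - 2)(u - 3)(u - 4)(u - 5) / 24
  L_1(u) = (u - 1)(u - 3)(u - 4)(u - 5) / -6
  L_2(u) = (u - 1)(u - 2)(u - 4)(u - 5) / 4
  L_3(u) = (u - 1)(u - 2)(u - 3)(u - 5) / -6
  L_4(u) = (u - 1)(u - 2)(u - 3)(u - 4) / 24
Then q(u) = 10·L_0(u) + 106·L_1(u) + 446·L_2(u) + 1288·L_3(u) + 2986·L_4(u).
Expanding and collecting terms gives q(u) = 4u^4 + 3u^3 + 4u^2 + 3u - 4.
Check: q(5) = 2986. ✓

q(u) = 4u^4 + 3u^3 + 4u^2 + 3u - 4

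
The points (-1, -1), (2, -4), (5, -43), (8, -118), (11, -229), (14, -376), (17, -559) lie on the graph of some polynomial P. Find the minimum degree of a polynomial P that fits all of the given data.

2

Forward differences of the values at t = -1, 2, 5, 8, 11, 14, 17:
  P  : -1  -4  -43  -118  -229  -376  -559
  Δ  : -3  -39  -75  -111  -147  -183
  Δ^2: -36  -36  -36  -36  -36
  Δ^3: 0  0  0  0
  Δ^4: 0  0  0
  Δ^5: 0  0
  Δ^6: 0
The second differences are constant (-36) and nonzero, while all higher differences vanish, so the minimal degree is 2.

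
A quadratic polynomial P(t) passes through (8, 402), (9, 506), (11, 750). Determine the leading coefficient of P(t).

Write P(t) = at^2 + bt + c. Substituting each data point gives a linear system:
  64a + 8b + c = 402
  81a + 9b + c = 506
  121a + 11b + c = 750
Solving the system yields a = 6, b = 2, c = 2.
So P(t) = 6t^2 + 2t + 2.
The leading coefficient is 6.

6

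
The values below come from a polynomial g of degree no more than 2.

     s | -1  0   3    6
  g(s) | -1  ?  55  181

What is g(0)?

The 3 known points determine the degree-2 polynomial uniquely.
Write g(s) = as^2 + bs + c. Substituting each data point gives a linear system:
  a - b + c = -1
  9a + 3b + c = 55
  36a + 6b + c = 181
Solving the system yields a = 4, b = 6, c = 1.
So g(s) = 4s² + 6s + 1.
Then g(0) = 1.

1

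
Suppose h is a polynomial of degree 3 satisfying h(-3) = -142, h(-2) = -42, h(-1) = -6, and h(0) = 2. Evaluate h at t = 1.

Using the Lagrange interpolation formula with nodes -3, -2, -1, 0:
  L_0(t) = (t + 2)(t + 1)t / -6
  L_1(t) = (t + 3)(t + 1)t / 2
  L_2(t) = (t + 3)(t + 2)t / -2
  L_3(t) = (t + 3)(t + 2)(t + 1) / 6
Then h(t) = -142·L_0(t) - 42·L_1(t) - 6·L_2(t) + 2·L_3(t).
Expanding and collecting terms gives h(t) = 6t^3 + 4t^2 + 6t + 2.
Evaluating at t = 1: h(1) = 18.

18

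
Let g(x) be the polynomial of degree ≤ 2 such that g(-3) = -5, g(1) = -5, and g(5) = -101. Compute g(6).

-140

Write g(x) = ax^2 + bx + c. Substituting each data point gives a linear system:
  9a - 3b + c = -5
  a + b + c = -5
  25a + 5b + c = -101
Solving the system yields a = -3, b = -6, c = 4.
So g(x) = -3x^2 - 6x + 4.
Then g(6) = -140.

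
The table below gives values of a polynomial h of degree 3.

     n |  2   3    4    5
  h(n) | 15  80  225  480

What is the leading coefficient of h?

5

Write h(n) = an^3 + bn^2 + cn + d. Substituting each data point gives a linear system:
  8a + 4b + 2c + d = 15
  27a + 9b + 3c + d = 80
  64a + 16b + 4c + d = 225
  125a + 25b + 5c + d = 480
Solving the system yields a = 5, b = -5, c = -5, d = 5.
So h(n) = 5n^3 - 5n^2 - 5n + 5.
The leading coefficient is 5.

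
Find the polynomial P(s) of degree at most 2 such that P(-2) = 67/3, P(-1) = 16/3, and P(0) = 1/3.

Write P(s) = as^2 + bs + c. Substituting each data point gives a linear system:
  4a - 2b + c = 67/3
  a - b + c = 16/3
  c = 1/3
Solving the system yields a = 6, b = 1, c = 1/3.
So P(s) = 6s² + s + 1/3.
Check: P(-2) = 67/3. ✓

P(s) = 6s^2 + s + 1/3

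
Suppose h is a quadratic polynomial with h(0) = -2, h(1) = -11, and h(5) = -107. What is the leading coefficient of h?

-3

Write h(x) = ax^2 + bx + c. Substituting each data point gives a linear system:
  c = -2
  a + b + c = -11
  25a + 5b + c = -107
Solving the system yields a = -3, b = -6, c = -2.
So h(x) = -3x² - 6x - 2.
The leading coefficient is -3.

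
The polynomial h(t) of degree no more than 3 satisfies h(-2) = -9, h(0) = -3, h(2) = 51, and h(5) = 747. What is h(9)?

4083

Write h(t) = at^3 + bt^2 + ct + d. Substituting each data point gives a linear system:
  -8a + 4b - 2c + d = -9
  d = -3
  8a + 4b + 2c + d = 51
  125a + 25b + 5c + d = 747
Solving the system yields a = 5, b = 6, c = -5, d = -3.
So h(t) = 5t^3 + 6t^2 - 5t - 3.
Then h(9) = 4083.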